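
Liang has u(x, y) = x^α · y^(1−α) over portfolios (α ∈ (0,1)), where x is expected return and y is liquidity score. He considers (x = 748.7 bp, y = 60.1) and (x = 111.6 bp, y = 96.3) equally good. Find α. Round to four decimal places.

Indifference: 748.7^α · 60.1^(1−α) = 111.6^α · 96.3^(1−α).
(748.7/111.6)^α = (96.3/60.1)^(1−α); take logs: α·ln(748.7/111.6) = (1−α)·ln(96.3/60.1), i.e. α·1.9034173 = (1−α)·0.4714585.
So α/(1−α) = (0.4714585)/(1.9034173) = 0.2476906, and α = 0.2476906/1.2476906 ≈ 0.1985.

α ≈ 0.1985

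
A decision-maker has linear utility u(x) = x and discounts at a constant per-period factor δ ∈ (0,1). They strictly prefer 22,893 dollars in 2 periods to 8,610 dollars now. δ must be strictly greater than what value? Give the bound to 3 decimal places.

Comparing present values: 8610 < δ^2·22893.
Dividing by 22893: δ^2 > 0.37610. Both sides are positive, so the square root keeps the direction.
δ > 0.37610^(1/2) = 0.613.

δ > 0.613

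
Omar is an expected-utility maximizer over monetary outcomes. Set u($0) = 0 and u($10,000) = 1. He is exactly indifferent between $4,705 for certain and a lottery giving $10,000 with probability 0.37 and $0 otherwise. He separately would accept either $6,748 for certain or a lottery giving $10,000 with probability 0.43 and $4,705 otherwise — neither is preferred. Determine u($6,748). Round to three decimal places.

The first gamble pins u($4,705): it must equal 0.37·1 + 0.63·0 = 0.37.
Chaining: u($6,748) = 0.43·1.00 + 0.57·0.37 = 0.6409.

0.641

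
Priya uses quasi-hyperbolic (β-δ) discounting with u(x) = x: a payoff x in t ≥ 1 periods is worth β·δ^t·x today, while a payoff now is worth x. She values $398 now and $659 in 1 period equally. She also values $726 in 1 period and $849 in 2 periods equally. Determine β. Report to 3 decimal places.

The second indifference involves only future payoffs, so β cancels: β·δ^1·726 = β·δ^2·849, giving δ = 726/849 = 0.85512.
Now use the now-vs-future pair: 398 = β·δ·659 gives β = 398/(0.85512·659) ≈ 0.706.

β ≈ 0.706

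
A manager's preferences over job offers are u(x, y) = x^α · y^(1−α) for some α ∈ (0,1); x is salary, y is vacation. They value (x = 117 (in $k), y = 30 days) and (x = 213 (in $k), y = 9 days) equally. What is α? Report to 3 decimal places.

α ≈ 0.668

The Cobb–Douglas utilities coincide, so 117^α·30^(1−α) = 213^α·9^(1−α).
Rearrange to (117/213)^α = (9/30)^(1−α) and take logs: α·-0.599118 = (1−α)·-1.203973.
Thus α·(-1.803091) = -1.203973, so α = -1.203973/-1.803091 ≈ 0.668.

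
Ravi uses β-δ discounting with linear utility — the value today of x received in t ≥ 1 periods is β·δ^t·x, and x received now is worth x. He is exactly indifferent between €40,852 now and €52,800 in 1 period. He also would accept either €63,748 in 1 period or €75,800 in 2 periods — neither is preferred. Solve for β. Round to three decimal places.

β ≈ 0.920

The second indifference involves only future payoffs, so β cancels: β·δ^1·63748 = β·δ^2·75800, giving δ = 63748/75800 = 0.84100.
The first indifference: 40852 = β·δ·52800, so β = 40852/(δ·52800) = 40852/(0.84100·52800) ≈ 0.920.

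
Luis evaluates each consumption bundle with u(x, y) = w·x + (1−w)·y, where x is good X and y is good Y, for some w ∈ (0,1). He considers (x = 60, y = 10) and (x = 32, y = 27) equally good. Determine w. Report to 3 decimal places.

w = 0.378

Indifference: w·60 + (1−w)·10 = w·32 + (1−w)·27.
Rearranging, 28·w − 17·(1−w) = 0.
So w/(1−w) = 17/28 = 0.6071, giving w = 17/(28+17) = 0.378.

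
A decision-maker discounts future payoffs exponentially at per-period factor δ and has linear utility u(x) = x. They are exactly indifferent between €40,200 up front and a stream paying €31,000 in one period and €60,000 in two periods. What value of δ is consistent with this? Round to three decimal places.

δ ≈ 0.600

Present value of the stream is 31000·δ + 60000·δ². Indifference gives 31000δ + 60000δ² = 40200.
That is, 60000δ² + 31000δ − 40200 = 0, a quadratic in δ.
By the quadratic formula (taking the positive root), δ = (−31000 + √10609000000.00) / 120000 ≈ 0.600.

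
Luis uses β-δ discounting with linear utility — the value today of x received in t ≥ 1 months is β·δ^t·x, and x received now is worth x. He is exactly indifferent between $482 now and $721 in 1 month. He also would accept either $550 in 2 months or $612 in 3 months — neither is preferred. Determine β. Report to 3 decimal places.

The second indifference involves only future payoffs, so β cancels: β·δ^2·550 = β·δ^3·612, giving δ = 550/612 = 0.89869.
Substituting δ into 482 = β·δ·721: β = 482/(647.958) ≈ 0.744.

β ≈ 0.744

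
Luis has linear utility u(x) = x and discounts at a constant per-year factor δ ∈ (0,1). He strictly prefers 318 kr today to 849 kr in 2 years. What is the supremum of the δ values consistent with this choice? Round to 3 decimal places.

The preference means 318 > δ^2·849.
So δ^2 < 318/849 = 0.37456; taking the square root of both positive sides preserves the inequality.
δ < (318/849)^(1/2) ≈ 0.612.

δ < 0.612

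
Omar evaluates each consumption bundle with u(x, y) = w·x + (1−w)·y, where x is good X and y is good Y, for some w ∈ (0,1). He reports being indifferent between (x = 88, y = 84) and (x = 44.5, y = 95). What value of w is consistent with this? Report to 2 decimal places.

u(88,84) = u(44.5,95) means w·88 + (1−w)·84 = w·44.5 + (1−w)·95.
w·(88−44.5) = (1−w)·(95−84), i.e. w·43.5 = (1−w)·11.
Hence w = 11/(43.5+11) = 11/54.5 = 0.20.

w = 0.20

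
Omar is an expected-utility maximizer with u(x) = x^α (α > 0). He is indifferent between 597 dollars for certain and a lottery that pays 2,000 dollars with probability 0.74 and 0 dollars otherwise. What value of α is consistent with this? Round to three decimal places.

α ≈ 0.249

Since u(0) = 0, the lottery's EU is 0.74·2000^α.
Setting u(597) equal to that: 597^α = 0.74·2000^α ⇒ (597/2000)^α = 0.74.
Taking logs: α·ln(597/2000) = ln(0.74), so α = -0.301105 / -1.208985 ≈ 0.249.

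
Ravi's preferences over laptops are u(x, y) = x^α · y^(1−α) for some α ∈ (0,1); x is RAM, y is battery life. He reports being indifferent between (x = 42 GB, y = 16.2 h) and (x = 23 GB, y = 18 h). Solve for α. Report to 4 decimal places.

The Cobb–Douglas utilities coincide, so 42^α·16.2^(1−α) = 23^α·18^(1−α).
Taking logs: α·ln 42 + (1−α)·ln 16.2 = α·ln 23 + (1−α)·ln 18, i.e. α·0.6021754 = (1−α)·0.1053605.
Thus α·(0.7075359) = 0.1053605, so α = 0.1053605/0.7075359 ≈ 0.1489.

α ≈ 0.1489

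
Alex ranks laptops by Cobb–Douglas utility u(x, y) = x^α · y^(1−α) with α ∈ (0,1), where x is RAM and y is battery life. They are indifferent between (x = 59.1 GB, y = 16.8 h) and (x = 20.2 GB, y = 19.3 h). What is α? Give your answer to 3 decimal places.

α ≈ 0.114

Indifference: 59.1^α · 16.8^(1−α) = 20.2^α · 19.3^(1−α).
(59.1/20.2)^α = (19.3/16.8)^(1−α); take logs: α·ln(59.1/20.2) = (1−α)·ln(19.3/16.8), i.e. α·1.073548 = (1−α)·0.138726.
So α/(1−α) = (0.138726)/(1.073548) = 0.129222, and α = 0.129222/1.129222 ≈ 0.114.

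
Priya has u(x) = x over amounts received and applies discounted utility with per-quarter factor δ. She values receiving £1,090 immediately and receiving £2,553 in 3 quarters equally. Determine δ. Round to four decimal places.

δ ≈ 0.7530

Equating discounted utilities: u(1090) = δ^3·u(2553) ⇒ δ^3 = u(1090)/u(2553).
With u(x) = x: δ^3 = 1090/2553 = 0.42695.
Taking the cube root: δ = 0.42695^(1/3) ≈ 0.7530.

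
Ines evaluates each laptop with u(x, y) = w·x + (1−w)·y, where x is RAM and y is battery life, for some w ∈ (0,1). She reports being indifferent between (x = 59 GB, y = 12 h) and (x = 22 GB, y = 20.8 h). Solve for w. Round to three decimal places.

u(59,12) = u(22,20.8) means w·59 + (1−w)·12 = w·22 + (1−w)·20.8.
Collecting terms: w·37 = (1−w)·8.8.
The marginal rate of substitution is 8.8/37, so w = 8.8/(37+8.8) = 0.192.

w = 0.192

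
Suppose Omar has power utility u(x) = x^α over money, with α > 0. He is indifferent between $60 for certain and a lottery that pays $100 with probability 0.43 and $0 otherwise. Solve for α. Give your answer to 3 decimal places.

α ≈ 1.652

Since u(0) = 0, the lottery's EU is 0.43·100^α.
Equating: 60^α = 0.43·100^α, i.e. 0.6000^α = 0.43.
Take logs: α = ln 0.43 / ln(60/100) ≈ 1.65217.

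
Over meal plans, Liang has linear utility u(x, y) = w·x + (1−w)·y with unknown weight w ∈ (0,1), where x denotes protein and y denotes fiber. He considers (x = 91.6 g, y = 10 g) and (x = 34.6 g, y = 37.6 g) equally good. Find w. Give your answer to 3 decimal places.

w = 0.326

Equating utilities: w·91.6 + (1−w)·10 = w·34.6 + (1−w)·37.6.
Collecting terms: w·57 = (1−w)·27.6.
Hence w = 27.6/(57+27.6) = 27.6/84.6 = 0.326.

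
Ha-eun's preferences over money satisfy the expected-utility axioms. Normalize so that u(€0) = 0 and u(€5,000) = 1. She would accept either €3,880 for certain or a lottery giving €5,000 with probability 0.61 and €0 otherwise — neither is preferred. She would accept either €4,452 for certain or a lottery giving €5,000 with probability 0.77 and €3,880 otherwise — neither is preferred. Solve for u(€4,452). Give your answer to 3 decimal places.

0.910

The first gamble pins u(€3,880): it must equal 0.61·1 + 0.39·0 = 0.61.
Chaining: u(€4,452) = 0.77·1.00 + 0.23·0.61 = 0.9103.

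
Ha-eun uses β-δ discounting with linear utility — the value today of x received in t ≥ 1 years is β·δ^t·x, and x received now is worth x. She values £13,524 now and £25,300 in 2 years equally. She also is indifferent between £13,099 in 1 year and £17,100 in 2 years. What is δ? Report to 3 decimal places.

From the later pair, β·δ^1·13099 = β·δ^2·17100; dividing through, δ = 13099/17100 = 0.76602.

δ ≈ 0.766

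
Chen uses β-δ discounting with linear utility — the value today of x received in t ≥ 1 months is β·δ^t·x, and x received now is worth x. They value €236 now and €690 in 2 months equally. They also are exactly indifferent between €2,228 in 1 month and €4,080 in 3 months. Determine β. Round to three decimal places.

β ≈ 0.626

From the later pair, β·δ^1·2228 = β·δ^3·4080; dividing through, δ^2 = 2228/4080 = 0.54608, so δ = 0.73897.
The first indifference: 236 = β·δ^2·690, so β = 236/(δ^2·690) = 236/(0.54608·690) ≈ 0.626.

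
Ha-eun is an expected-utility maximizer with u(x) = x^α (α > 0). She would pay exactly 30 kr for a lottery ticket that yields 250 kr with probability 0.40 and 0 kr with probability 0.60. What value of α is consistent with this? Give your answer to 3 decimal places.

Since u(0) = 0, the lottery's EU is 0.40·250^α.
Setting u(30) equal to that: 30^α = 0.40·250^α ⇒ (30/250)^α = 0.40.
α = ln(0.40) / ln(30/250) = -0.916291/-2.120264 ≈ 0.432.

α ≈ 0.432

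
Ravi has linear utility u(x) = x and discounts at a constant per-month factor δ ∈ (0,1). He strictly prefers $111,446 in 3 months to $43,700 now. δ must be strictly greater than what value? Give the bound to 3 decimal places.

δ > 0.732

Under u(x) = x this choice says 43700 < δ^3·111446.
Dividing by 111446: δ^3 > 0.39212. Both sides are positive, so the cube root keeps the direction.
δ > 0.39212^(1/3) = 0.732.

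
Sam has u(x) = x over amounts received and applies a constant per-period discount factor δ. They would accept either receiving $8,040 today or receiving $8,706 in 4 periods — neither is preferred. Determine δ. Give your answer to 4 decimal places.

δ ≈ 0.9803

Equating discounted utilities: u(8040) = δ^4·u(8706) ⇒ δ^4 = u(8040)/u(8706).
With u(x) = x: δ^4 = 8040/8706 = 0.92350.
Hence δ = (0.92350)^(1/4) = 0.980301.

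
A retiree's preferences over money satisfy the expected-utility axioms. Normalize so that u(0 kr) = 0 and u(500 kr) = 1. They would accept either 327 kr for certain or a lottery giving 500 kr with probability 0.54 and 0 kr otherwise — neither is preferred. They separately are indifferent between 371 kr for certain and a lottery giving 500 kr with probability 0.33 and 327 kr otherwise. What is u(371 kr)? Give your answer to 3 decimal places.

0.692

First, u(327 kr) = 0.54·u(500 kr) + 0.46·u(0 kr) = 0.54.
Chaining: u(371 kr) = 0.33·1.00 + 0.67·0.54 = 0.6918.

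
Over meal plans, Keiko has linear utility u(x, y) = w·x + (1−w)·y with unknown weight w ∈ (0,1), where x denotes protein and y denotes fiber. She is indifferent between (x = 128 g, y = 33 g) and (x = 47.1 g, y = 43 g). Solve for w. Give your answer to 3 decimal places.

u(128,33) = u(47.1,43) means w·128 + (1−w)·33 = w·47.1 + (1−w)·43.
Rearranging, 80.9·w − 10·(1−w) = 0.
So w/(1−w) = 10/80.9 = 0.1236, giving w = 10/(80.9+10) = 0.110.

w = 0.110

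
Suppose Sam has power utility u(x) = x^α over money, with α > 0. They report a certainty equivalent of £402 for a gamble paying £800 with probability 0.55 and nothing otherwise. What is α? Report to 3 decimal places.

The lottery's expected utility is 0.55·u(800) + 0.45·u(0) = 0.55·800^α (since u(0) = 0 for α > 0).
Indifference: 402^α = 0.55·800^α, so (402/800)^α = 0.55.
Taking logs: α·ln(402/800) = ln(0.55), so α = -0.597837 / -0.688160 ≈ 0.869.

α ≈ 0.869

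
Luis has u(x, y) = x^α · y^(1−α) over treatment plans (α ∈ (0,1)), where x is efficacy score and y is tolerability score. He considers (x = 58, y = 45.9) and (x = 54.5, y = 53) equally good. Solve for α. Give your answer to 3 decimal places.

α ≈ 0.698

Indifference: 58^α · 45.9^(1−α) = 54.5^α · 53^(1−α).
Rearrange to (58/54.5)^α = (53/45.9)^(1−α) and take logs: α·0.062242 = (1−α)·0.143827.
With A = 0.062242 and B = 0.143827: α·A = (1−α)·B, so α = B/(A+B) = 0.143827/0.206069 ≈ 0.698.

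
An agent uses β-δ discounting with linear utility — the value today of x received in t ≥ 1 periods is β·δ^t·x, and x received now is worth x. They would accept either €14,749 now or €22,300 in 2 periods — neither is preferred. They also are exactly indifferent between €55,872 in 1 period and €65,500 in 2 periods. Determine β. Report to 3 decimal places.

β ≈ 0.909

The second indifference involves only future payoffs, so β cancels: β·δ^1·55872 = β·δ^2·65500, giving δ = 55872/65500 = 0.85301.
The first indifference: 14749 = β·δ^2·22300, so β = 14749/(δ^2·22300) = 14749/(0.72762·22300) ≈ 0.909.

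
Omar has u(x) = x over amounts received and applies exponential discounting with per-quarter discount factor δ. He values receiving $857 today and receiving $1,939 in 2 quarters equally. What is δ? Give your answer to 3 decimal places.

δ ≈ 0.665

Equating discounted utilities: u(857) = δ^2·u(1939) ⇒ δ^2 = u(857)/u(1939).
With u(x) = x: δ^2 = 857/1939 = 0.44198.
So δ = 0.44198^(1/2) ≈ 0.665.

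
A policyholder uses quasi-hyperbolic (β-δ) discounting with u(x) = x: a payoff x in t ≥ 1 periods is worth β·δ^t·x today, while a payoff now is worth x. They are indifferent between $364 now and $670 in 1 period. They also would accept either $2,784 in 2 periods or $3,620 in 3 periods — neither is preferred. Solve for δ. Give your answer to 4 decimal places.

The second indifference involves only future payoffs, so β cancels: β·δ^2·2784 = β·δ^3·3620, giving δ = 2784/3620 = 0.76906.

δ ≈ 0.7691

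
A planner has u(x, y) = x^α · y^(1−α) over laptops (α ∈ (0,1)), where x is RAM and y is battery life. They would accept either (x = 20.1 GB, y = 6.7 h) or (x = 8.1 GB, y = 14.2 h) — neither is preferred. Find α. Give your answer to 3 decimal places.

Set the two utilities equal: 20.1^α·6.7^(1−α) = 8.1^α·14.2^(1−α).
Taking logs: α·ln 20.1 + (1−α)·ln 6.7 = α·ln 8.1 + (1−α)·ln 14.2, i.e. α·0.908856 = (1−α)·0.751134.
Thus α·(1.659990) = 0.751134, so α = 0.751134/1.659990 ≈ 0.452.

α ≈ 0.452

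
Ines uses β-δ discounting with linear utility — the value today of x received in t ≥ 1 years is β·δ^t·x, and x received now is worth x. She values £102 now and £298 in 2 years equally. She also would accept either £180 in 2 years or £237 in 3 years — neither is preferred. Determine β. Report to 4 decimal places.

β ≈ 0.5934

Both payoffs in the second observation are in the future, so β drops out: δ^2·180 = δ^3·237 ⇒ δ = 180/237 = 0.75949.
Now use the now-vs-future pair: 102 = β·δ^2·298 gives β = 102/(0.57683·298) ≈ 0.5934.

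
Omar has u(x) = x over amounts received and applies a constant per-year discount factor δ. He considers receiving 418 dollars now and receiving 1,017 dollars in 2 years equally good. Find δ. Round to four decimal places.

Indifference means u(418) = δ^2 · u(1017), so δ^2 = u(418)/u(1017).
With u(x) = x: δ^2 = 418/1017 = 0.41101.
Hence δ = (0.41101)^(1/2) = 0.641103.

δ ≈ 0.6411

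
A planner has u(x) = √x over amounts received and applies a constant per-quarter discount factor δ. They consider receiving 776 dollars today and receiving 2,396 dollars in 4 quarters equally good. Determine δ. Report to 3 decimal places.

δ ≈ 0.869

Equating discounted utilities: u(776) = δ^4·u(2396) ⇒ δ^4 = u(776)/u(2396).
With u(x) = √x: δ^4 = √776/√2396 = √(776/2396) = 0.56910.
Taking the 4th root: δ = 0.56910^(1/4) ≈ 0.869.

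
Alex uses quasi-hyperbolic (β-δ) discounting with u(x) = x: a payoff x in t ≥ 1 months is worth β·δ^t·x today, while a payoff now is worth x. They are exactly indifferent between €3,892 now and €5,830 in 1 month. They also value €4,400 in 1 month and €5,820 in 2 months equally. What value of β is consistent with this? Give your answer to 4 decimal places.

β ≈ 0.8830

Both payoffs in the second observation are in the future, so β drops out: δ^1·4400 = δ^2·5820 ⇒ δ = 4400/5820 = 0.75601.
Now use the now-vs-future pair: 3892 = β·δ·5830 gives β = 3892/(0.75601·5830) ≈ 0.8830.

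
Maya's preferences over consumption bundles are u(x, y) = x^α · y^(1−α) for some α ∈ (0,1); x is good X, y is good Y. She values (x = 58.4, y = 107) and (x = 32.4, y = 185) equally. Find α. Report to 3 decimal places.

α ≈ 0.482

Indifference: 58.4^α · 107^(1−α) = 32.4^α · 185^(1−α).
(58.4/32.4)^α = (185/107)^(1−α); take logs: α·ln(58.4/32.4) = (1−α)·ln(185/107), i.e. α·0.589157 = (1−α)·0.547527.
So α/(1−α) = (0.547527)/(0.589157) = 0.929340, and α = 0.929340/1.929340 ≈ 0.482.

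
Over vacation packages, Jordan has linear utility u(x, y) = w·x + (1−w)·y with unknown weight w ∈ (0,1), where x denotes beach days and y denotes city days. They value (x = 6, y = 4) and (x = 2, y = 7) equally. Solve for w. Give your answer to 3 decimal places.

w = 0.429

u(6,4) = u(2,7) means w·6 + (1−w)·4 = w·2 + (1−w)·7.
Collecting terms: w·4 = (1−w)·3.
Hence w = 3/(4+3) = 3/7 = 0.429.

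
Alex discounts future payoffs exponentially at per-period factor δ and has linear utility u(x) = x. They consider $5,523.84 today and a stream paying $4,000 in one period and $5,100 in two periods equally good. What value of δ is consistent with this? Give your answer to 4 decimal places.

δ ≈ 0.7200

Equating present values: 5523.84 = 4000δ + 5100δ².
That is, 5100δ² + 4000δ − 5523.84 = 0, a quadratic in δ.
By the quadratic formula (taking the positive root), δ = (−4000 + √128686336.00) / 10200 ≈ 0.7200.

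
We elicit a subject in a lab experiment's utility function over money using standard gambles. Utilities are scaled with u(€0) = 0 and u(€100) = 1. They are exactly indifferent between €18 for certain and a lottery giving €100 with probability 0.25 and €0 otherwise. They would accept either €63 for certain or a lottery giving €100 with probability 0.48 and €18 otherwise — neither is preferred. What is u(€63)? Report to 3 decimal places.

0.610

From the first indifference, u(€18) = 0.25·u(€100) + 0.75·u(€0) = 0.25·1 + 0.75·0 = 0.25.
Then u(€63) = 0.48·u(€100) + 0.52·u(€18) = 0.48·1.00 + 0.52·0.25 = 0.6100.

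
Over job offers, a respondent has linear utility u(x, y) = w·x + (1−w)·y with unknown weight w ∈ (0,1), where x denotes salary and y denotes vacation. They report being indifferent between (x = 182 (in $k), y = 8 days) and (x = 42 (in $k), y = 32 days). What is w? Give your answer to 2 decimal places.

Indifference: w·182 + (1−w)·8 = w·42 + (1−w)·32.
Rearranging, 140·w − 24·(1−w) = 0.
The marginal rate of substitution is 24/140, so w = 24/(140+24) = 0.15.

w = 0.15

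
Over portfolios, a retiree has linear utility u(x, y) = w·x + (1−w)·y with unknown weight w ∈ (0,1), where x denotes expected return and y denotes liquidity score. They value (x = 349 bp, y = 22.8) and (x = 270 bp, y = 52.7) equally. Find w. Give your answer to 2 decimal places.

Equating utilities: w·349 + (1−w)·22.8 = w·270 + (1−w)·52.7.
Collecting terms: w·79 = (1−w)·29.9.
The marginal rate of substitution is 29.9/79, so w = 29.9/(79+29.9) = 0.27.

w = 0.27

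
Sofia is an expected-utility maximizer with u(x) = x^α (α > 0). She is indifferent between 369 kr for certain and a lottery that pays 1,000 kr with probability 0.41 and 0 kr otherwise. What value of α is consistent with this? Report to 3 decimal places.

EU(lottery) = 0.41·1000^α + 0.59·0 = 0.41·1000^α.
Setting u(369) equal to that: 369^α = 0.41·1000^α ⇒ (369/1000)^α = 0.41.
α = ln(0.41) / ln(369/1000) = -0.891598/-0.996959 ≈ 0.894.

α ≈ 0.894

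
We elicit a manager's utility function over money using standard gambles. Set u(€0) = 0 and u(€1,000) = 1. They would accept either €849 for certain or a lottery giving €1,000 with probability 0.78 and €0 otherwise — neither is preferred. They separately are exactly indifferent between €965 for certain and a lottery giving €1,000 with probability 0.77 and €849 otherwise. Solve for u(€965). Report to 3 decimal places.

0.949

First, u(€849) = 0.78·u(€1,000) + 0.22·u(€0) = 0.78.
Then u(€965) = 0.77·u(€1,000) + 0.23·u(€849) = 0.77·1.00 + 0.23·0.78 = 0.9494.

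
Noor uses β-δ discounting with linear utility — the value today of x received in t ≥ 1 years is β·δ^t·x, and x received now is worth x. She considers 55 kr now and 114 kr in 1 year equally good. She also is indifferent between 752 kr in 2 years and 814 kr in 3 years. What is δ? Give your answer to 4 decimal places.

From the later pair, β·δ^2·752 = β·δ^3·814; dividing through, δ = 752/814 = 0.92383.

δ ≈ 0.9238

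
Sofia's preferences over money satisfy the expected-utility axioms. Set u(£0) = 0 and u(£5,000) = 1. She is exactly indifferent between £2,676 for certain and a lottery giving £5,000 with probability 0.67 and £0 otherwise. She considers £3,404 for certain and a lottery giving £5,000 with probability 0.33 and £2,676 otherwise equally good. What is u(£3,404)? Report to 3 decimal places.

The first gamble pins u(£2,676): it must equal 0.67·1 + 0.33·0 = 0.67.
The second indifference gives u(£3,404) = 0.33·u(£5,000) + 0.67·u(£2,676) = 0.33·1.00 + 0.67·0.67 = 0.7789.

0.779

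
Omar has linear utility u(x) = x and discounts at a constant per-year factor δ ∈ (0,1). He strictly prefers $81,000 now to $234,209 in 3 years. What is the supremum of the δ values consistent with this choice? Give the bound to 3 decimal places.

δ < 0.702

Under u(x) = x this choice says 81000 > δ^3·234209.
So δ^3 < 81000/234209 = 0.34584; taking the cube root of both positive sides preserves the inequality.
δ < 0.34584^(1/3) = 0.702.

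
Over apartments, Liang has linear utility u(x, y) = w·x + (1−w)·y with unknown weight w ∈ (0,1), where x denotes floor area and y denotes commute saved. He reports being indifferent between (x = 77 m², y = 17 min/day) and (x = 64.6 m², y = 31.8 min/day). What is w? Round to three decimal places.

w = 0.544

Indifference: w·77 + (1−w)·17 = w·64.6 + (1−w)·31.8.
Collecting terms: w·12.4 = (1−w)·14.8.
So w/(1−w) = 14.8/12.4 = 1.1935, giving w = 14.8/(12.4+14.8) = 0.544.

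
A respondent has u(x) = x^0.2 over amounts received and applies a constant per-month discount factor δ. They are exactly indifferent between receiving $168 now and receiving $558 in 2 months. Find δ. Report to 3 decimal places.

The payoff in 2 months is discounted by δ^2, so u(168) = δ^2·u(558) and δ^2 = u(168)/u(558).
With u(x) = x^0.2: δ^2 = 168^0.2/558^0.2 = (168/558)^0.2 = 0.78657.
So δ = 0.78657^(1/2) ≈ 0.887.

δ ≈ 0.887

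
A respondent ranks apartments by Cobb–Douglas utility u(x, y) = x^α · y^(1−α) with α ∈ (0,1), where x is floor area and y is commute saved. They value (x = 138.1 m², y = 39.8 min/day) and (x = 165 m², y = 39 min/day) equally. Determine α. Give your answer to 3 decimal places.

α ≈ 0.102

Indifference: 138.1^α · 39.8^(1−α) = 165^α · 39^(1−α).
Taking logs: α·ln 138.1 + (1−α)·ln 39.8 = α·ln 165 + (1−α)·ln 39, i.e. α·-0.177967 = (1−α)·-0.020305.
With A = -0.177967 and B = -0.020305: α·A = (1−α)·B, so α = B/(A+B) = -0.020305/-0.198272 ≈ 0.102.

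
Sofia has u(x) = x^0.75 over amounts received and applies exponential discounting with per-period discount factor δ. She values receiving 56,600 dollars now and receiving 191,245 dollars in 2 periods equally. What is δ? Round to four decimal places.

The payoff in 2 periods is discounted by δ^2, so u(56600) = δ^2·u(191245) and δ^2 = u(56600)/u(191245).
Since u(x) = x^0.75, δ^2 = (56600/191245)^0.75 = 0.29596^0.75 = 0.40125.
Taking the square root: δ = 0.40125^(1/2) ≈ 0.6334.

δ ≈ 0.6334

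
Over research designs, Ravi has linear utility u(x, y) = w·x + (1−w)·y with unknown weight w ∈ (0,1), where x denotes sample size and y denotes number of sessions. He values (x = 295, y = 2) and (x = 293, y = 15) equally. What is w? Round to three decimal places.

w = 0.867

Indifference: w·295 + (1−w)·2 = w·293 + (1−w)·15.
w·(295−293) = (1−w)·(15−2), i.e. w·2 = (1−w)·13.
Hence w = 13/(2+13) = 13/15 = 0.867.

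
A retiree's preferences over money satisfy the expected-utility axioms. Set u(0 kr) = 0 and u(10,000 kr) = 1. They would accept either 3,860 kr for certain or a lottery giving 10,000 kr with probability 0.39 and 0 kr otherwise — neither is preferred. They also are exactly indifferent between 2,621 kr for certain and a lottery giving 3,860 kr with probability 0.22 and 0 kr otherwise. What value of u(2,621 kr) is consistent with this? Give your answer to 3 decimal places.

0.086

First, u(3,860 kr) = 0.39·u(10,000 kr) + 0.61·u(0 kr) = 0.39.
Then u(2,621 kr) = 0.22·u(3,860 kr) + 0.78·u(0 kr) = 0.22·0.39 + 0.78·0.00 = 0.0858.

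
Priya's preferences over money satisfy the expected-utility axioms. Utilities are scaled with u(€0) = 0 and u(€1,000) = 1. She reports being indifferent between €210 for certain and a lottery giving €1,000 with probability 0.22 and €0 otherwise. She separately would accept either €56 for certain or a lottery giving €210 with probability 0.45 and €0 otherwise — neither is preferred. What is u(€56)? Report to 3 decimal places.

0.099

From the first indifference, u(€210) = 0.22·u(€1,000) + 0.78·u(€0) = 0.22·1 + 0.78·0 = 0.22.
The second indifference gives u(€56) = 0.45·u(€210) + 0.55·u(€0) = 0.45·0.22 + 0.55·0.00 = 0.0990.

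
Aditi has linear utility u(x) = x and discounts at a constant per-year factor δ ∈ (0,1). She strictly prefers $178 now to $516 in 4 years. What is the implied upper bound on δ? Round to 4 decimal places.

δ < 0.7664

Comparing present values: 178 > δ^4·516.
So δ^4 < 178/516 = 0.34496; taking the 4th root of both positive sides preserves the inequality.
δ < (178/516)^(1/4) ≈ 0.7664.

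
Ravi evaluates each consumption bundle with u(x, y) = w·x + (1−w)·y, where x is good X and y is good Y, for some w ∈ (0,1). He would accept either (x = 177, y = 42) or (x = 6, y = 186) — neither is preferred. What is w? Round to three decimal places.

u(177,42) = u(6,186) means w·177 + (1−w)·42 = w·6 + (1−w)·186.
Rearranging, 171·w − 144·(1−w) = 0.
The marginal rate of substitution is 144/171, so w = 144/(171+144) = 0.457.

w = 0.457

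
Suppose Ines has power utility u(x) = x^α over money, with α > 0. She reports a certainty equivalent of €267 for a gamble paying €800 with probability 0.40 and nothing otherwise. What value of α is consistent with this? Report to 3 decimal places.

The lottery's expected utility is 0.40·u(800) + 0.60·u(0) = 0.40·800^α (since u(0) = 0 for α > 0).
Setting u(267) equal to that: 267^α = 0.40·800^α ⇒ (267/800)^α = 0.40.
Take logs: α = ln 0.40 / ln(267/800) ≈ 0.83499.

α ≈ 0.835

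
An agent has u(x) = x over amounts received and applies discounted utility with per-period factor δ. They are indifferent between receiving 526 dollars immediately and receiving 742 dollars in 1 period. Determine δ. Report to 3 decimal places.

δ ≈ 0.709

The payoff in 1 period is discounted by δ, so u(526) = δ·u(742) and δ = u(526)/u(742).
With u(x) = x: δ = 526/742 = 0.70889.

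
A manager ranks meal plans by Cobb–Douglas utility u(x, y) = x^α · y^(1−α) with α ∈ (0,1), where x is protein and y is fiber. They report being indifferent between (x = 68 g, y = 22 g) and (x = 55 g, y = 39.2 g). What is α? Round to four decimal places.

Indifference: 68^α · 22^(1−α) = 55^α · 39.2^(1−α).
Taking logs: α·ln 68 + (1−α)·ln 22 = α·ln 55 + (1−α)·ln 39.2, i.e. α·0.2121745 = (1−α)·0.5776343.
Thus α·(0.7898088) = 0.5776343, so α = 0.5776343/0.7898088 ≈ 0.7314.

α ≈ 0.7314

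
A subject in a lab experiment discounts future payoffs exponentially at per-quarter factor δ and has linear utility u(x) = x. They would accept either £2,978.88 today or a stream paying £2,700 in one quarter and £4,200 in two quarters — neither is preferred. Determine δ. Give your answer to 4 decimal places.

Present value of the stream is 2700·δ + 4200·δ². Indifference gives 2700δ + 4200δ² = 2978.88.
So 4200δ² + 2700δ − 2978.88 = 0.
The positive root is δ = [−2700 + √(2700² + 4·4200·2978.88)] / (2·4200) = (−2700 + 7572.000)/8400 ≈ 0.5800.

δ ≈ 0.5800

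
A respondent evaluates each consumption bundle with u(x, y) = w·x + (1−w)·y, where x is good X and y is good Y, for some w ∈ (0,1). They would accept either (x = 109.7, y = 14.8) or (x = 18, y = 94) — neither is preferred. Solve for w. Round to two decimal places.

Indifference: w·109.7 + (1−w)·14.8 = w·18 + (1−w)·94.
Rearranging, 91.7·w − 79.2·(1−w) = 0.
So w/(1−w) = 79.2/91.7 = 0.8637, giving w = 79.2/(91.7+79.2) = 0.46.

w = 0.46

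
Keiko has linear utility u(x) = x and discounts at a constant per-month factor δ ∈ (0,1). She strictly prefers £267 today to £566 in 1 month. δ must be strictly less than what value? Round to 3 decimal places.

δ < 0.472

Under u(x) = x this choice says 267 > δ·566.
So δ < 267/566 = 0.47173.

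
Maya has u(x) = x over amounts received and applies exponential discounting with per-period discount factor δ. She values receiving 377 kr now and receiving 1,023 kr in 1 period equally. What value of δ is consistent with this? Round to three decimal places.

δ ≈ 0.369

The payoff in 1 period is discounted by δ, so u(377) = δ·u(1023) and δ = u(377)/u(1023).
With u(x) = x: δ = 377/1023 = 0.36852.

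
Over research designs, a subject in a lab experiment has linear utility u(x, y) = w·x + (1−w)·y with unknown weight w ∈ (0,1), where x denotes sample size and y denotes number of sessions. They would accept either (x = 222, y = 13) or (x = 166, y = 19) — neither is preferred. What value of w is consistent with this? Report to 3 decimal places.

w = 0.097

Indifference: w·222 + (1−w)·13 = w·166 + (1−w)·19.
Rearranging, 56·w − 6·(1−w) = 0.
The marginal rate of substitution is 6/56, so w = 6/(56+6) = 0.097.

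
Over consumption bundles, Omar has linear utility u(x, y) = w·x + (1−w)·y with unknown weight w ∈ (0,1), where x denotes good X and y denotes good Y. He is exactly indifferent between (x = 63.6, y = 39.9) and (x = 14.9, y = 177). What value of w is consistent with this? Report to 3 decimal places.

u(63.6,39.9) = u(14.9,177) means w·63.6 + (1−w)·39.9 = w·14.9 + (1−w)·177.
Rearranging, 48.7·w − 137.1·(1−w) = 0.
Hence w = 137.1/(48.7+137.1) = 137.1/185.8 = 0.738.

w = 0.738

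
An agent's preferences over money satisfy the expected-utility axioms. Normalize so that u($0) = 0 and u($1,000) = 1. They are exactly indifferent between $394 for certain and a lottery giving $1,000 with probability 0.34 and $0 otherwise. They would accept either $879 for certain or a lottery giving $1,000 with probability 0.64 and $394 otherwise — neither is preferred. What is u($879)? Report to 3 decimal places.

0.762

From the first indifference, u($394) = 0.34·u($1,000) + 0.66·u($0) = 0.34·1 + 0.66·0 = 0.34.
Then u($879) = 0.64·u($1,000) + 0.36·u($394) = 0.64·1.00 + 0.36·0.34 = 0.7624.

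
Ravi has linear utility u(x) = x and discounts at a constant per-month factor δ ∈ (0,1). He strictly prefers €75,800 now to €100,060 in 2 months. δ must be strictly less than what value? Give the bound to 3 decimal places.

δ < 0.870

The preference means 75800 > δ^2·100060.
Hence δ^2 < 75800/100060 = 0.75755, and x ↦ x^(1/2) is increasing on (0,∞).
δ < (75800/100060)^(1/2) ≈ 0.870.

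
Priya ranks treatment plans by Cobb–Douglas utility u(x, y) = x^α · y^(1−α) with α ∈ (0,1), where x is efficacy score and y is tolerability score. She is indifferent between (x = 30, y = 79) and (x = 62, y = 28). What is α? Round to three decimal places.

α ≈ 0.588

Set the two utilities equal: 30^α·79^(1−α) = 62^α·28^(1−α).
Rearrange to (30/62)^α = (28/79)^(1−α) and take logs: α·-0.725937 = (1−α)·-1.037243.
So α/(1−α) = (-1.037243)/(-0.725937) = 1.428833, and α = 1.428833/2.428833 ≈ 0.588.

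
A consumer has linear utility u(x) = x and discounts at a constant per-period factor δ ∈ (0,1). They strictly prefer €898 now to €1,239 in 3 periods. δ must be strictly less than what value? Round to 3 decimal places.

δ < 0.898

Under u(x) = x this choice says 898 > δ^3·1239.
Dividing by 1239: δ^3 < 0.72478. Both sides are positive, so the cube root keeps the direction.
δ < (898/1239)^(1/3) ≈ 0.898.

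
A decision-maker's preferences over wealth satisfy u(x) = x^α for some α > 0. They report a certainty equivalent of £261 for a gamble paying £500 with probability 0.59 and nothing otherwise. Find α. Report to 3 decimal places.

EU(lottery) = 0.59·500^α + 0.41·0 = 0.59·500^α.
Indifference: 261^α = 0.59·500^α, so (261/500)^α = 0.59.
Take logs: α = ln 0.59 / ln(261/500) ≈ 0.81163.

α ≈ 0.812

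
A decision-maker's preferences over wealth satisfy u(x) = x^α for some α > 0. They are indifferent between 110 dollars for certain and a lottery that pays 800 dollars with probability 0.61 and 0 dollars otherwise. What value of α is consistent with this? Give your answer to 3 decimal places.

Since u(0) = 0, the lottery's EU is 0.61·800^α.
Setting u(110) equal to that: 110^α = 0.61·800^α ⇒ (110/800)^α = 0.61.
α = ln(0.61) / ln(110/800) = -0.494296/-1.984131 ≈ 0.249.

α ≈ 0.249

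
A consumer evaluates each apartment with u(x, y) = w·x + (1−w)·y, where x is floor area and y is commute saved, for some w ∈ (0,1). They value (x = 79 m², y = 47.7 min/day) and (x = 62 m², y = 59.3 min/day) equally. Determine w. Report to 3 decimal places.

u(79,47.7) = u(62,59.3) means w·79 + (1−w)·47.7 = w·62 + (1−w)·59.3.
w·(79−62) = (1−w)·(59.3−47.7), i.e. w·17 = (1−w)·11.6.
So w/(1−w) = 11.6/17 = 0.6824, giving w = 11.6/(17+11.6) = 0.406.

w = 0.406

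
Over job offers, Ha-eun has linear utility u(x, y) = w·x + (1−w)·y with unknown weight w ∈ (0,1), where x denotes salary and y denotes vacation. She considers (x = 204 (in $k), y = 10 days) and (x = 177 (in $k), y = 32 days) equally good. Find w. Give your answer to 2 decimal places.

u(204,10) = u(177,32) means w·204 + (1−w)·10 = w·177 + (1−w)·32.
w·(204−177) = (1−w)·(32−10), i.e. w·27 = (1−w)·22.
Hence w = 22/(27+22) = 22/49 = 0.45.

w = 0.45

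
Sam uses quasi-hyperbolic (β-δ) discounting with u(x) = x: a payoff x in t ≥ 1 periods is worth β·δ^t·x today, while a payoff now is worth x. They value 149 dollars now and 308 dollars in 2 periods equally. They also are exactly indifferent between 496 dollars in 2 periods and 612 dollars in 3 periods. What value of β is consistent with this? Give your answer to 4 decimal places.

From the later pair, β·δ^2·496 = β·δ^3·612; dividing through, δ = 496/612 = 0.81046.
Substituting δ into 149 = β·δ^2·308: β = 149/(202.307) ≈ 0.7365.

β ≈ 0.7365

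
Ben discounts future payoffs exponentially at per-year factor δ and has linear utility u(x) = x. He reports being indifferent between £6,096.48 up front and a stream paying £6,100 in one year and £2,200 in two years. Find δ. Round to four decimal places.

δ ≈ 0.7800

Present value of the stream is 6100·δ + 2200·δ². Indifference gives 6100δ + 2200δ² = 6096.48.
That is, 2200δ² + 6100δ − 6096.48 = 0, a quadratic in δ.
The positive root is δ = [−6100 + √(6100² + 4·2200·6096.48)] / (2·2200) = (−6100 + 9532.000)/4400 ≈ 0.7800.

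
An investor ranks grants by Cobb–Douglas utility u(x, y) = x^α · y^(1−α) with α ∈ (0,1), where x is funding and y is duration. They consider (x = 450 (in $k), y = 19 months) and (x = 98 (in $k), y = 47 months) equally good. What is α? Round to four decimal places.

The Cobb–Douglas utilities coincide, so 450^α·19^(1−α) = 98^α·47^(1−α).
Rearrange to (450/98)^α = (47/19)^(1−α) and take logs: α·1.5242801 = (1−α)·0.9057086.
With A = 1.5242801 and B = 0.9057086: α·A = (1−α)·B, so α = B/(A+B) = 0.9057086/2.4299887 ≈ 0.3727.

α ≈ 0.3727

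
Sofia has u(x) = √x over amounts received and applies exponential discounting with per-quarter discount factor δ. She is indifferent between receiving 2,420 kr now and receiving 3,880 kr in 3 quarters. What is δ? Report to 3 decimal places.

δ ≈ 0.924

The payoff in 3 quarters is discounted by δ^3, so u(2420) = δ^3·u(3880) and δ^3 = u(2420)/u(3880).
Since u(x) = √x, δ^3 = √(2420/3880) = 0.78975.
So δ = 0.78975^(1/3) ≈ 0.924.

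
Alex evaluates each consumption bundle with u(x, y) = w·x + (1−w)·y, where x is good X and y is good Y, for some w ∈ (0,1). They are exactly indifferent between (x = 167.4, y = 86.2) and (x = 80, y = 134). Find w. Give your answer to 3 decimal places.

w = 0.354

u(167.4,86.2) = u(80,134) means w·167.4 + (1−w)·86.2 = w·80 + (1−w)·134.
Rearranging, 87.4·w − 47.8·(1−w) = 0.
So w/(1−w) = 47.8/87.4 = 0.5469, giving w = 47.8/(87.4+47.8) = 0.354.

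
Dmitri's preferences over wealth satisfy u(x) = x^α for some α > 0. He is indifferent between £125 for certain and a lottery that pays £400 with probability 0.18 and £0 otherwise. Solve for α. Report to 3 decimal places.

EU(lottery) = 0.18·400^α + 0.82·0 = 0.18·400^α.
Indifference: 125^α = 0.18·400^α, so (125/400)^α = 0.18.
Take logs: α = ln 0.18 / ln(125/400) ≈ 1.47427.

α ≈ 1.474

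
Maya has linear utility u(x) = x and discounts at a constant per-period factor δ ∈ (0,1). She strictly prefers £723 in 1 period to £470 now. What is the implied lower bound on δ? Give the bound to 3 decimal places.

δ > 0.650

Under u(x) = x this choice says 470 < δ·723.
Dividing through by 723 gives δ > 0.65007.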